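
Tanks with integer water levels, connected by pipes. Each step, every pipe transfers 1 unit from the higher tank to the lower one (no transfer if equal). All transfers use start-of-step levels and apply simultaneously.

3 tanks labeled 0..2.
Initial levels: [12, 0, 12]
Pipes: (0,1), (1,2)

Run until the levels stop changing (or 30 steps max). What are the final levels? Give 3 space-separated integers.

Answer: 8 8 8

Derivation:
Step 1: flows [0->1,2->1] -> levels [11 2 11]
Step 2: flows [0->1,2->1] -> levels [10 4 10]
Step 3: flows [0->1,2->1] -> levels [9 6 9]
Step 4: flows [0->1,2->1] -> levels [8 8 8]
Step 5: flows [0=1,1=2] -> levels [8 8 8]
  -> stable (no change)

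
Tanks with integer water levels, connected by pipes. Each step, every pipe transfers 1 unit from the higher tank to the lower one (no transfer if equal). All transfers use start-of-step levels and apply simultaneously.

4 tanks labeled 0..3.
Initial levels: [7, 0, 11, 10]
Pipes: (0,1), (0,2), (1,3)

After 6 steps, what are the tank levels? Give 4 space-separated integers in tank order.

Answer: 6 8 8 6

Derivation:
Step 1: flows [0->1,2->0,3->1] -> levels [7 2 10 9]
Step 2: flows [0->1,2->0,3->1] -> levels [7 4 9 8]
Step 3: flows [0->1,2->0,3->1] -> levels [7 6 8 7]
Step 4: flows [0->1,2->0,3->1] -> levels [7 8 7 6]
Step 5: flows [1->0,0=2,1->3] -> levels [8 6 7 7]
Step 6: flows [0->1,0->2,3->1] -> levels [6 8 8 6]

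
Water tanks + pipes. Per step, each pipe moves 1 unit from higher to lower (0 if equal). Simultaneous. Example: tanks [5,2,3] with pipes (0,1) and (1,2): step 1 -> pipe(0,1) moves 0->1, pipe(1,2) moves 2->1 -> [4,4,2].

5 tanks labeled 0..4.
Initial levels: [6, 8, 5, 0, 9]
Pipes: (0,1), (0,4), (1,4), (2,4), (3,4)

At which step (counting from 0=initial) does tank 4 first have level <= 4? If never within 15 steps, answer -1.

Step 1: flows [1->0,4->0,4->1,4->2,4->3] -> levels [8 8 6 1 5]
Step 2: flows [0=1,0->4,1->4,2->4,4->3] -> levels [7 7 5 2 7]
Step 3: flows [0=1,0=4,1=4,4->2,4->3] -> levels [7 7 6 3 5]
Step 4: flows [0=1,0->4,1->4,2->4,4->3] -> levels [6 6 5 4 7]
Step 5: flows [0=1,4->0,4->1,4->2,4->3] -> levels [7 7 6 5 3]
Tank 4 first reaches <=4 at step 5

Answer: 5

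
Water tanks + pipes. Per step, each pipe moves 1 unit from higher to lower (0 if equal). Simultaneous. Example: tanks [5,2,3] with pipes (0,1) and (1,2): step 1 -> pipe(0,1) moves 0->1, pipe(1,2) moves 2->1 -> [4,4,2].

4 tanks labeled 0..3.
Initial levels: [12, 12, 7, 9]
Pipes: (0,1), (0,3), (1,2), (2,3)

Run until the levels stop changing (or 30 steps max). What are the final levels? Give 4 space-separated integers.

Step 1: flows [0=1,0->3,1->2,3->2] -> levels [11 11 9 9]
Step 2: flows [0=1,0->3,1->2,2=3] -> levels [10 10 10 10]
Step 3: flows [0=1,0=3,1=2,2=3] -> levels [10 10 10 10]
  -> stable (no change)

Answer: 10 10 10 10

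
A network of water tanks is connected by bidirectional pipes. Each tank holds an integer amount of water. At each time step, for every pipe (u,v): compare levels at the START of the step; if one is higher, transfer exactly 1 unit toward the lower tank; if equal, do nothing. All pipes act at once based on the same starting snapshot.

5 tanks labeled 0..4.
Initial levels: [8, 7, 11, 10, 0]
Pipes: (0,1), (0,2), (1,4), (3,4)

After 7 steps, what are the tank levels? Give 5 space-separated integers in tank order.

Step 1: flows [0->1,2->0,1->4,3->4] -> levels [8 7 10 9 2]
Step 2: flows [0->1,2->0,1->4,3->4] -> levels [8 7 9 8 4]
Step 3: flows [0->1,2->0,1->4,3->4] -> levels [8 7 8 7 6]
Step 4: flows [0->1,0=2,1->4,3->4] -> levels [7 7 8 6 8]
Step 5: flows [0=1,2->0,4->1,4->3] -> levels [8 8 7 7 6]
Step 6: flows [0=1,0->2,1->4,3->4] -> levels [7 7 8 6 8]
  -> period-2 cycle: step 6 state = step 4 state
  -> state at step 7: (7-4) mod 2 = 1, same as step 5 -> [8 8 7 7 6]

Answer: 8 8 7 7 6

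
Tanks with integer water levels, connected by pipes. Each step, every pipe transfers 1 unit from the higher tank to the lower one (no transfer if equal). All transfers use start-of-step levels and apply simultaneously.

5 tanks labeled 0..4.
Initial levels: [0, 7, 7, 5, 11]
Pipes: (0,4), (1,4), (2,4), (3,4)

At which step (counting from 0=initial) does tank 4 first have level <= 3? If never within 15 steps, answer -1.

Answer: -1

Derivation:
Step 1: flows [4->0,4->1,4->2,4->3] -> levels [1 8 8 6 7]
Step 2: flows [4->0,1->4,2->4,4->3] -> levels [2 7 7 7 7]
Step 3: flows [4->0,1=4,2=4,3=4] -> levels [3 7 7 7 6]
Step 4: flows [4->0,1->4,2->4,3->4] -> levels [4 6 6 6 8]
Step 5: flows [4->0,4->1,4->2,4->3] -> levels [5 7 7 7 4]
Step 6: flows [0->4,1->4,2->4,3->4] -> levels [4 6 6 6 8]
  -> period-2 cycle (repeats step 4); tank 4 never drops to <=3
Tank 4 never reaches <=3 within 15 steps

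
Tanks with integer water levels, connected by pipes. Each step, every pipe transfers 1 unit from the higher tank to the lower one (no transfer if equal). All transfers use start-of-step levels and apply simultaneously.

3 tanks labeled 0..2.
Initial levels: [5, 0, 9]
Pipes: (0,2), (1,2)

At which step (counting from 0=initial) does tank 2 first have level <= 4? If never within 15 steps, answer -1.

Answer: 5

Derivation:
Step 1: flows [2->0,2->1] -> levels [6 1 7]
Step 2: flows [2->0,2->1] -> levels [7 2 5]
Step 3: flows [0->2,2->1] -> levels [6 3 5]
Step 4: flows [0->2,2->1] -> levels [5 4 5]
Step 5: flows [0=2,2->1] -> levels [5 5 4]
Tank 2 first reaches <=4 at step 5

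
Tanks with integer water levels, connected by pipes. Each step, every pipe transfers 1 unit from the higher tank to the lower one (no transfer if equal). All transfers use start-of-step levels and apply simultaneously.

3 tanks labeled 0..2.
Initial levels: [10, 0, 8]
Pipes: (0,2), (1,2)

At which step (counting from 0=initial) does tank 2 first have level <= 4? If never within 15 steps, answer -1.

Step 1: flows [0->2,2->1] -> levels [9 1 8]
Step 2: flows [0->2,2->1] -> levels [8 2 8]
Step 3: flows [0=2,2->1] -> levels [8 3 7]
Step 4: flows [0->2,2->1] -> levels [7 4 7]
Step 5: flows [0=2,2->1] -> levels [7 5 6]
Step 6: flows [0->2,2->1] -> levels [6 6 6]
Step 7: flows [0=2,1=2] -> levels [6 6 6]
  -> stable; tank 2 stays at 6 > 4
Tank 2 never reaches <=4 within 15 steps

Answer: -1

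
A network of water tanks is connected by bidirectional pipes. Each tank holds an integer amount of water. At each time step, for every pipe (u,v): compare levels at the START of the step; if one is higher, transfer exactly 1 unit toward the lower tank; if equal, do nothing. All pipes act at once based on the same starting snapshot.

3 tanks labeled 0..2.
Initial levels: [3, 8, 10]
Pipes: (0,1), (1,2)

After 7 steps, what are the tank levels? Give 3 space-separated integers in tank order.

Step 1: flows [1->0,2->1] -> levels [4 8 9]
Step 2: flows [1->0,2->1] -> levels [5 8 8]
Step 3: flows [1->0,1=2] -> levels [6 7 8]
Step 4: flows [1->0,2->1] -> levels [7 7 7]
Step 5: flows [0=1,1=2] -> levels [7 7 7]
  -> stable; steps 6..7 unchanged -> [7 7 7]

Answer: 7 7 7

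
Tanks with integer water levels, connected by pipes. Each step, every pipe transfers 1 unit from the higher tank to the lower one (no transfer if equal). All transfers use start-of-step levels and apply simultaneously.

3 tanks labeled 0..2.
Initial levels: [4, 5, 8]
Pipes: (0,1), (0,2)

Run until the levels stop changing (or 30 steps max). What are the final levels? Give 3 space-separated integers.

Step 1: flows [1->0,2->0] -> levels [6 4 7]
Step 2: flows [0->1,2->0] -> levels [6 5 6]
Step 3: flows [0->1,0=2] -> levels [5 6 6]
Step 4: flows [1->0,2->0] -> levels [7 5 5]
Step 5: flows [0->1,0->2] -> levels [5 6 6]
  -> period-2 cycle: step 5 state = step 3 state; never stabilizes
  -> state at step 30: (30-3) mod 2 = 1, same as step 4 -> [7 5 5]

Answer: 7 5 5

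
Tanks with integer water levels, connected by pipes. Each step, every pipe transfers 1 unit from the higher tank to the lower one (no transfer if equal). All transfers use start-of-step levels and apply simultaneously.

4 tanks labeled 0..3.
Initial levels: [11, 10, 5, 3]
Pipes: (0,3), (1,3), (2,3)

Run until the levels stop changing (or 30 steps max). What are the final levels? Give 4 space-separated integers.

Answer: 8 8 7 6

Derivation:
Step 1: flows [0->3,1->3,2->3] -> levels [10 9 4 6]
Step 2: flows [0->3,1->3,3->2] -> levels [9 8 5 7]
Step 3: flows [0->3,1->3,3->2] -> levels [8 7 6 8]
Step 4: flows [0=3,3->1,3->2] -> levels [8 8 7 6]
Step 5: flows [0->3,1->3,2->3] -> levels [7 7 6 9]
Step 6: flows [3->0,3->1,3->2] -> levels [8 8 7 6]
  -> period-2 cycle: step 6 state = step 4 state; never stabilizes
  -> state at step 30: (30-4) mod 2 = 0, same as step 4 -> [8 8 7 6]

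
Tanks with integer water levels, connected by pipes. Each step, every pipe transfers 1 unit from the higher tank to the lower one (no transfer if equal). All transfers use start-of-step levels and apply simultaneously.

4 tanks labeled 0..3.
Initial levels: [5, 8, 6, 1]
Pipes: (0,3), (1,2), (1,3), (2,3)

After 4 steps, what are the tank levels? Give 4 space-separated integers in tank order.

Answer: 4 5 5 6

Derivation:
Step 1: flows [0->3,1->2,1->3,2->3] -> levels [4 6 6 4]
Step 2: flows [0=3,1=2,1->3,2->3] -> levels [4 5 5 6]
Step 3: flows [3->0,1=2,3->1,3->2] -> levels [5 6 6 3]
Step 4: flows [0->3,1=2,1->3,2->3] -> levels [4 5 5 6]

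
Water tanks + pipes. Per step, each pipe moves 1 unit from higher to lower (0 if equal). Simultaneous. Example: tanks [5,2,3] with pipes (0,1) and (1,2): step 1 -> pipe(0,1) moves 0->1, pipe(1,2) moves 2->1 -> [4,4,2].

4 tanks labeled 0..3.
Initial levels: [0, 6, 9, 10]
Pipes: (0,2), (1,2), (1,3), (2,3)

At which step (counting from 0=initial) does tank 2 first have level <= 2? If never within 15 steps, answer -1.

Answer: -1

Derivation:
Step 1: flows [2->0,2->1,3->1,3->2] -> levels [1 8 8 8]
Step 2: flows [2->0,1=2,1=3,2=3] -> levels [2 8 7 8]
Step 3: flows [2->0,1->2,1=3,3->2] -> levels [3 7 8 7]
Step 4: flows [2->0,2->1,1=3,2->3] -> levels [4 8 5 8]
Step 5: flows [2->0,1->2,1=3,3->2] -> levels [5 7 6 7]
Step 6: flows [2->0,1->2,1=3,3->2] -> levels [6 6 7 6]
Step 7: flows [2->0,2->1,1=3,2->3] -> levels [7 7 4 7]
Step 8: flows [0->2,1->2,1=3,3->2] -> levels [6 6 7 6]
  -> period-2 cycle (repeats step 6); tank 2 never drops to <=2
Tank 2 never reaches <=2 within 15 steps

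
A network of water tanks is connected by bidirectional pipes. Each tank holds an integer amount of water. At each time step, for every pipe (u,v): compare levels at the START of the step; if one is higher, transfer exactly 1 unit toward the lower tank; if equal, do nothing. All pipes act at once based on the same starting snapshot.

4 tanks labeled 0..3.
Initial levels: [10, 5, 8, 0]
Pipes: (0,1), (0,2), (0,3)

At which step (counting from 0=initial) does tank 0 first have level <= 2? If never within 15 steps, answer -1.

Answer: -1

Derivation:
Step 1: flows [0->1,0->2,0->3] -> levels [7 6 9 1]
Step 2: flows [0->1,2->0,0->3] -> levels [6 7 8 2]
Step 3: flows [1->0,2->0,0->3] -> levels [7 6 7 3]
Step 4: flows [0->1,0=2,0->3] -> levels [5 7 7 4]
Step 5: flows [1->0,2->0,0->3] -> levels [6 6 6 5]
Step 6: flows [0=1,0=2,0->3] -> levels [5 6 6 6]
Step 7: flows [1->0,2->0,3->0] -> levels [8 5 5 5]
Step 8: flows [0->1,0->2,0->3] -> levels [5 6 6 6]
  -> period-2 cycle (repeats step 6); tank 0 never drops to <=2
Tank 0 never reaches <=2 within 15 steps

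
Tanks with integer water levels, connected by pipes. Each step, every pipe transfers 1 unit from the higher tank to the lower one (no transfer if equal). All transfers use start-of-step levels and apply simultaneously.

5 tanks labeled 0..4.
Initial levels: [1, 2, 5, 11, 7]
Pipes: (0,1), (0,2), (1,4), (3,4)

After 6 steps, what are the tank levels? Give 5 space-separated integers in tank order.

Step 1: flows [1->0,2->0,4->1,3->4] -> levels [3 2 4 10 7]
Step 2: flows [0->1,2->0,4->1,3->4] -> levels [3 4 3 9 7]
Step 3: flows [1->0,0=2,4->1,3->4] -> levels [4 4 3 8 7]
Step 4: flows [0=1,0->2,4->1,3->4] -> levels [3 5 4 7 7]
Step 5: flows [1->0,2->0,4->1,3=4] -> levels [5 5 3 7 6]
Step 6: flows [0=1,0->2,4->1,3->4] -> levels [4 6 4 6 6]

Answer: 4 6 4 6 6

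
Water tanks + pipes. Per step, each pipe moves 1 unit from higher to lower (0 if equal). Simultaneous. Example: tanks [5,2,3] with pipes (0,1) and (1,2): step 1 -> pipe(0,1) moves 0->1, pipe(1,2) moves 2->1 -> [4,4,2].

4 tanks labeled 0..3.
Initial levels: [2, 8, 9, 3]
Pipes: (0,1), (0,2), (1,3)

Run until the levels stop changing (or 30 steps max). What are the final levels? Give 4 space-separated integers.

Step 1: flows [1->0,2->0,1->3] -> levels [4 6 8 4]
Step 2: flows [1->0,2->0,1->3] -> levels [6 4 7 5]
Step 3: flows [0->1,2->0,3->1] -> levels [6 6 6 4]
Step 4: flows [0=1,0=2,1->3] -> levels [6 5 6 5]
Step 5: flows [0->1,0=2,1=3] -> levels [5 6 6 5]
Step 6: flows [1->0,2->0,1->3] -> levels [7 4 5 6]
Step 7: flows [0->1,0->2,3->1] -> levels [5 6 6 5]
  -> period-2 cycle: step 7 state = step 5 state; never stabilizes
  -> state at step 30: (30-5) mod 2 = 1, same as step 6 -> [7 4 5 6]

Answer: 7 4 5 6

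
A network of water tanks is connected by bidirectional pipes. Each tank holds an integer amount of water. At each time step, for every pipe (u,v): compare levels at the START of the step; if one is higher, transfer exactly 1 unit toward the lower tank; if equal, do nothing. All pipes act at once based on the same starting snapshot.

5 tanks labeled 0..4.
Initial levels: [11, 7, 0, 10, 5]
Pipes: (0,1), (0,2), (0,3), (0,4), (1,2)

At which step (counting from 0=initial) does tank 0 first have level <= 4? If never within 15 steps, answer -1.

Answer: -1

Derivation:
Step 1: flows [0->1,0->2,0->3,0->4,1->2] -> levels [7 7 2 11 6]
Step 2: flows [0=1,0->2,3->0,0->4,1->2] -> levels [6 6 4 10 7]
Step 3: flows [0=1,0->2,3->0,4->0,1->2] -> levels [7 5 6 9 6]
Step 4: flows [0->1,0->2,3->0,0->4,2->1] -> levels [5 7 6 8 7]
Step 5: flows [1->0,2->0,3->0,4->0,1->2] -> levels [9 5 6 7 6]
Step 6: flows [0->1,0->2,0->3,0->4,2->1] -> levels [5 7 6 8 7]
  -> period-2 cycle (repeats step 4); tank 0 never drops to <=4
Tank 0 never reaches <=4 within 15 steps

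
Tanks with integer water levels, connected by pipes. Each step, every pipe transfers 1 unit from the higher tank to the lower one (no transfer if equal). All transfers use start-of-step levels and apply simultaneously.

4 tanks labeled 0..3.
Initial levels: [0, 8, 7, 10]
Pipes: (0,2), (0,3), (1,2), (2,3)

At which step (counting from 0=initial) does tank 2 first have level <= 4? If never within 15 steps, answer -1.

Answer: -1

Derivation:
Step 1: flows [2->0,3->0,1->2,3->2] -> levels [2 7 8 8]
Step 2: flows [2->0,3->0,2->1,2=3] -> levels [4 8 6 7]
Step 3: flows [2->0,3->0,1->2,3->2] -> levels [6 7 7 5]
Step 4: flows [2->0,0->3,1=2,2->3] -> levels [6 7 5 7]
Step 5: flows [0->2,3->0,1->2,3->2] -> levels [6 6 8 5]
Step 6: flows [2->0,0->3,2->1,2->3] -> levels [6 7 5 7]
  -> period-2 cycle (repeats step 4); tank 2 never drops to <=4
Tank 2 never reaches <=4 within 15 steps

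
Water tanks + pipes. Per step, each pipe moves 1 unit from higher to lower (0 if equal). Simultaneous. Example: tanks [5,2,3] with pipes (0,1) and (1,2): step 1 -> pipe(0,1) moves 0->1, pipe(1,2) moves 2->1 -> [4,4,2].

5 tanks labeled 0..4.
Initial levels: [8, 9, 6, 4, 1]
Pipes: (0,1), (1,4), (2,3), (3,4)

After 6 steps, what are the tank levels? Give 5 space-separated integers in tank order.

Answer: 7 5 5 4 7

Derivation:
Step 1: flows [1->0,1->4,2->3,3->4] -> levels [9 7 5 4 3]
Step 2: flows [0->1,1->4,2->3,3->4] -> levels [8 7 4 4 5]
Step 3: flows [0->1,1->4,2=3,4->3] -> levels [7 7 4 5 5]
Step 4: flows [0=1,1->4,3->2,3=4] -> levels [7 6 5 4 6]
Step 5: flows [0->1,1=4,2->3,4->3] -> levels [6 7 4 6 5]
Step 6: flows [1->0,1->4,3->2,3->4] -> levels [7 5 5 4 7]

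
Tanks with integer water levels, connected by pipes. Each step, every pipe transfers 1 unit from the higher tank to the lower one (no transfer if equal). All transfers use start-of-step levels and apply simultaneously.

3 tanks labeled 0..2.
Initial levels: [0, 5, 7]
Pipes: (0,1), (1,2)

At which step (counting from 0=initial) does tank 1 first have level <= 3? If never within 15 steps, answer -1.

Step 1: flows [1->0,2->1] -> levels [1 5 6]
Step 2: flows [1->0,2->1] -> levels [2 5 5]
Step 3: flows [1->0,1=2] -> levels [3 4 5]
Step 4: flows [1->0,2->1] -> levels [4 4 4]
Step 5: flows [0=1,1=2] -> levels [4 4 4]
  -> stable; tank 1 stays at 4 > 3
Tank 1 never reaches <=3 within 15 steps

Answer: -1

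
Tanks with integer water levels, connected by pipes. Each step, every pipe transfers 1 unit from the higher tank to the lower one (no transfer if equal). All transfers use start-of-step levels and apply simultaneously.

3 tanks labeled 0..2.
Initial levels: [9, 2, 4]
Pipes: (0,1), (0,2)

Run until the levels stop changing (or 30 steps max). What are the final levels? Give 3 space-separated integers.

Step 1: flows [0->1,0->2] -> levels [7 3 5]
Step 2: flows [0->1,0->2] -> levels [5 4 6]
Step 3: flows [0->1,2->0] -> levels [5 5 5]
Step 4: flows [0=1,0=2] -> levels [5 5 5]
  -> stable (no change)

Answer: 5 5 5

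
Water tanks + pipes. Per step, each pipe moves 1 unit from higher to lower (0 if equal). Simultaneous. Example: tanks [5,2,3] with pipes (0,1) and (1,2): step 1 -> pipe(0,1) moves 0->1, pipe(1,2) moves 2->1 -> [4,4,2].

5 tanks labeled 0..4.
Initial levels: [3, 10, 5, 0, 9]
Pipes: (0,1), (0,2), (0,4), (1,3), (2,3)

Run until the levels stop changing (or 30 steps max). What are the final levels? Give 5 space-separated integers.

Answer: 7 4 4 6 6

Derivation:
Step 1: flows [1->0,2->0,4->0,1->3,2->3] -> levels [6 8 3 2 8]
Step 2: flows [1->0,0->2,4->0,1->3,2->3] -> levels [7 6 3 4 7]
Step 3: flows [0->1,0->2,0=4,1->3,3->2] -> levels [5 6 5 4 7]
Step 4: flows [1->0,0=2,4->0,1->3,2->3] -> levels [7 4 4 6 6]
Step 5: flows [0->1,0->2,0->4,3->1,3->2] -> levels [4 6 6 4 7]
Step 6: flows [1->0,2->0,4->0,1->3,2->3] -> levels [7 4 4 6 6]
  -> period-2 cycle: step 6 state = step 4 state; never stabilizes
  -> state at step 30: (30-4) mod 2 = 0, same as step 4 -> [7 4 4 6 6]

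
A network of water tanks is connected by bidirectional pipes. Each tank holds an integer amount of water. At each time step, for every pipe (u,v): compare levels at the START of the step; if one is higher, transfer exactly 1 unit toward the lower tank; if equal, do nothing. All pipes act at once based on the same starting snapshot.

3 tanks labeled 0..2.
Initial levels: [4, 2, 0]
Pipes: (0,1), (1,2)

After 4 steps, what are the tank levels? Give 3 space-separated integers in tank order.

Answer: 2 2 2

Derivation:
Step 1: flows [0->1,1->2] -> levels [3 2 1]
Step 2: flows [0->1,1->2] -> levels [2 2 2]
Step 3: flows [0=1,1=2] -> levels [2 2 2]
  -> stable; steps 4..4 unchanged -> [2 2 2]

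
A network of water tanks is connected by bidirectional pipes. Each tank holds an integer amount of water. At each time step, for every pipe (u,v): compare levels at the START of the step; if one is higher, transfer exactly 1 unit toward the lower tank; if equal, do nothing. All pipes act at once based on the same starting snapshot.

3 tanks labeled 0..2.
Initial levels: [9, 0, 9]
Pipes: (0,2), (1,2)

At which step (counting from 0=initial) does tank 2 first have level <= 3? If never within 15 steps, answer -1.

Answer: -1

Derivation:
Step 1: flows [0=2,2->1] -> levels [9 1 8]
Step 2: flows [0->2,2->1] -> levels [8 2 8]
Step 3: flows [0=2,2->1] -> levels [8 3 7]
Step 4: flows [0->2,2->1] -> levels [7 4 7]
Step 5: flows [0=2,2->1] -> levels [7 5 6]
Step 6: flows [0->2,2->1] -> levels [6 6 6]
Step 7: flows [0=2,1=2] -> levels [6 6 6]
  -> stable; tank 2 stays at 6 > 3
Tank 2 never reaches <=3 within 15 steps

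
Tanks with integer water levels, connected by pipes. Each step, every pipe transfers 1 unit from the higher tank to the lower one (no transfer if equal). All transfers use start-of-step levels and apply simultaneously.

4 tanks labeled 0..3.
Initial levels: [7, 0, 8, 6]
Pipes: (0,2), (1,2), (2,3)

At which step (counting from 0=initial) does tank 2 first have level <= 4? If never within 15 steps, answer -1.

Answer: 6

Derivation:
Step 1: flows [2->0,2->1,2->3] -> levels [8 1 5 7]
Step 2: flows [0->2,2->1,3->2] -> levels [7 2 6 6]
Step 3: flows [0->2,2->1,2=3] -> levels [6 3 6 6]
Step 4: flows [0=2,2->1,2=3] -> levels [6 4 5 6]
Step 5: flows [0->2,2->1,3->2] -> levels [5 5 6 5]
Step 6: flows [2->0,2->1,2->3] -> levels [6 6 3 6]
Tank 2 first reaches <=4 at step 6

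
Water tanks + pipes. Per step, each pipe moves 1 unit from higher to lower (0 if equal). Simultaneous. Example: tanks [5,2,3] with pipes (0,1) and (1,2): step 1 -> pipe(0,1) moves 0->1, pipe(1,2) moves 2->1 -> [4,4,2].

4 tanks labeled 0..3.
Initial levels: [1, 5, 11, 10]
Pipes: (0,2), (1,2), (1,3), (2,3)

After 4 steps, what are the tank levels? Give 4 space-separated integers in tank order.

Answer: 5 9 6 7

Derivation:
Step 1: flows [2->0,2->1,3->1,2->3] -> levels [2 7 8 10]
Step 2: flows [2->0,2->1,3->1,3->2] -> levels [3 9 7 8]
Step 3: flows [2->0,1->2,1->3,3->2] -> levels [4 7 8 8]
Step 4: flows [2->0,2->1,3->1,2=3] -> levels [5 9 6 7]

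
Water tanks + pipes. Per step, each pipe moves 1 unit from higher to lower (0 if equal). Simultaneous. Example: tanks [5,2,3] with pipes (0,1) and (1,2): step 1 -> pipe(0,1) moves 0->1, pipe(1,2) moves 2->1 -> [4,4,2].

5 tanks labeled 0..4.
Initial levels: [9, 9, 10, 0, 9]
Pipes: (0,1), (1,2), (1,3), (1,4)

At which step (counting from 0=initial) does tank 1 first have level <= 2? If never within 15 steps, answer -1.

Step 1: flows [0=1,2->1,1->3,1=4] -> levels [9 9 9 1 9]
Step 2: flows [0=1,1=2,1->3,1=4] -> levels [9 8 9 2 9]
Step 3: flows [0->1,2->1,1->3,4->1] -> levels [8 10 8 3 8]
Step 4: flows [1->0,1->2,1->3,1->4] -> levels [9 6 9 4 9]
Step 5: flows [0->1,2->1,1->3,4->1] -> levels [8 8 8 5 8]
Step 6: flows [0=1,1=2,1->3,1=4] -> levels [8 7 8 6 8]
Step 7: flows [0->1,2->1,1->3,4->1] -> levels [7 9 7 7 7]
Step 8: flows [1->0,1->2,1->3,1->4] -> levels [8 5 8 8 8]
Step 9: flows [0->1,2->1,3->1,4->1] -> levels [7 9 7 7 7]
  -> period-2 cycle (repeats step 7); tank 1 never drops to <=2
Tank 1 never reaches <=2 within 15 steps

Answer: -1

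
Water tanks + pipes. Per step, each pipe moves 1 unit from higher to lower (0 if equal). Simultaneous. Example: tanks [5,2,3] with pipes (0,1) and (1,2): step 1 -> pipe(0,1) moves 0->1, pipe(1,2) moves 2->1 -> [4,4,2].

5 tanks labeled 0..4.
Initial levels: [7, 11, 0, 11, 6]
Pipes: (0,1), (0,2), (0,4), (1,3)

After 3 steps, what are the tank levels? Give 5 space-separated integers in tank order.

Step 1: flows [1->0,0->2,0->4,1=3] -> levels [6 10 1 11 7]
Step 2: flows [1->0,0->2,4->0,3->1] -> levels [7 10 2 10 6]
Step 3: flows [1->0,0->2,0->4,1=3] -> levels [6 9 3 10 7]

Answer: 6 9 3 10 7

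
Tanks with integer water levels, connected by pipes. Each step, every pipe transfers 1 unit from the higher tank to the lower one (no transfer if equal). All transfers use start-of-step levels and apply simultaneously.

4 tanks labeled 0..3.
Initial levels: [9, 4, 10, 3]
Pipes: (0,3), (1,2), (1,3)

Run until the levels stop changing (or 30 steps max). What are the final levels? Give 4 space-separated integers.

Step 1: flows [0->3,2->1,1->3] -> levels [8 4 9 5]
Step 2: flows [0->3,2->1,3->1] -> levels [7 6 8 5]
Step 3: flows [0->3,2->1,1->3] -> levels [6 6 7 7]
Step 4: flows [3->0,2->1,3->1] -> levels [7 8 6 5]
Step 5: flows [0->3,1->2,1->3] -> levels [6 6 7 7]
  -> period-2 cycle: step 5 state = step 3 state; never stabilizes
  -> state at step 30: (30-3) mod 2 = 1, same as step 4 -> [7 8 6 5]

Answer: 7 8 6 5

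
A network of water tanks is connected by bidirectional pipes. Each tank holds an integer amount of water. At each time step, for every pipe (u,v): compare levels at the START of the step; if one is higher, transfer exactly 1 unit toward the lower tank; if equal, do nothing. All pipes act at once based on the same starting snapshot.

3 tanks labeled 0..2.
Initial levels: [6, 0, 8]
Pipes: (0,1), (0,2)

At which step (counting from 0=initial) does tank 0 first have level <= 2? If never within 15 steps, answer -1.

Step 1: flows [0->1,2->0] -> levels [6 1 7]
Step 2: flows [0->1,2->0] -> levels [6 2 6]
Step 3: flows [0->1,0=2] -> levels [5 3 6]
Step 4: flows [0->1,2->0] -> levels [5 4 5]
Step 5: flows [0->1,0=2] -> levels [4 5 5]
Step 6: flows [1->0,2->0] -> levels [6 4 4]
Step 7: flows [0->1,0->2] -> levels [4 5 5]
  -> period-2 cycle (repeats step 5); tank 0 never drops to <=2
Tank 0 never reaches <=2 within 15 steps

Answer: -1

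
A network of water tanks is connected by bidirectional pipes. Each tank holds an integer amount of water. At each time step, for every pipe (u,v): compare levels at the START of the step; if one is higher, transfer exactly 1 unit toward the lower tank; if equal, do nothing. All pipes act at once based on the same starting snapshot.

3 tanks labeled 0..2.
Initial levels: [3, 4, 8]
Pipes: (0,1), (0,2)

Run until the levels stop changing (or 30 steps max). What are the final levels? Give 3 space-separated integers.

Step 1: flows [1->0,2->0] -> levels [5 3 7]
Step 2: flows [0->1,2->0] -> levels [5 4 6]
Step 3: flows [0->1,2->0] -> levels [5 5 5]
Step 4: flows [0=1,0=2] -> levels [5 5 5]
  -> stable (no change)

Answer: 5 5 5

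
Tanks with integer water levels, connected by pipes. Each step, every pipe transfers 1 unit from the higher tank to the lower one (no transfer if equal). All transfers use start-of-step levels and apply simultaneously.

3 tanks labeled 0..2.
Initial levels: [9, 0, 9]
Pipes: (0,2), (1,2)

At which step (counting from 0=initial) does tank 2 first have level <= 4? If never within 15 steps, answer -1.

Answer: -1

Derivation:
Step 1: flows [0=2,2->1] -> levels [9 1 8]
Step 2: flows [0->2,2->1] -> levels [8 2 8]
Step 3: flows [0=2,2->1] -> levels [8 3 7]
Step 4: flows [0->2,2->1] -> levels [7 4 7]
Step 5: flows [0=2,2->1] -> levels [7 5 6]
Step 6: flows [0->2,2->1] -> levels [6 6 6]
Step 7: flows [0=2,1=2] -> levels [6 6 6]
  -> stable; tank 2 stays at 6 > 4
Tank 2 never reaches <=4 within 15 steps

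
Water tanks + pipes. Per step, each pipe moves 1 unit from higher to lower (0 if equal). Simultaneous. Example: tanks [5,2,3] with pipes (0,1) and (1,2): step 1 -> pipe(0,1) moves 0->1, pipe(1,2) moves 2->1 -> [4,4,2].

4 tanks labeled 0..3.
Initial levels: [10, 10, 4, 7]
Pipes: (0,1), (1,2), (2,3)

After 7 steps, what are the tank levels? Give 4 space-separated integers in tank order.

Step 1: flows [0=1,1->2,3->2] -> levels [10 9 6 6]
Step 2: flows [0->1,1->2,2=3] -> levels [9 9 7 6]
Step 3: flows [0=1,1->2,2->3] -> levels [9 8 7 7]
Step 4: flows [0->1,1->2,2=3] -> levels [8 8 8 7]
Step 5: flows [0=1,1=2,2->3] -> levels [8 8 7 8]
Step 6: flows [0=1,1->2,3->2] -> levels [8 7 9 7]
Step 7: flows [0->1,2->1,2->3] -> levels [7 9 7 8]

Answer: 7 9 7 8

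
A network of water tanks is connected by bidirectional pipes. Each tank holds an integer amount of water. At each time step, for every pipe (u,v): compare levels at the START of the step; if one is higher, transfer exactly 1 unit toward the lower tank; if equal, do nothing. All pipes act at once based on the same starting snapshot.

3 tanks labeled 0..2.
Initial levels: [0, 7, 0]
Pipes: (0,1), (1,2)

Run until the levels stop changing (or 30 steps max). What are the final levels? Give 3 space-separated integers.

Answer: 2 3 2

Derivation:
Step 1: flows [1->0,1->2] -> levels [1 5 1]
Step 2: flows [1->0,1->2] -> levels [2 3 2]
Step 3: flows [1->0,1->2] -> levels [3 1 3]
Step 4: flows [0->1,2->1] -> levels [2 3 2]
  -> period-2 cycle: step 4 state = step 2 state; never stabilizes
  -> state at step 30: (30-2) mod 2 = 0, same as step 2 -> [2 3 2]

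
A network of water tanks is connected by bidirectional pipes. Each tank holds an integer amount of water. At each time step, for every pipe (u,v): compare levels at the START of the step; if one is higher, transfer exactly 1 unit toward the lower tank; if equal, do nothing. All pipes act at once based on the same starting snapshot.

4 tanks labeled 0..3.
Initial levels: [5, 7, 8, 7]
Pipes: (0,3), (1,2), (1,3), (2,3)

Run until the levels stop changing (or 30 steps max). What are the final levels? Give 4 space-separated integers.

Step 1: flows [3->0,2->1,1=3,2->3] -> levels [6 8 6 7]
Step 2: flows [3->0,1->2,1->3,3->2] -> levels [7 6 8 6]
Step 3: flows [0->3,2->1,1=3,2->3] -> levels [6 7 6 8]
Step 4: flows [3->0,1->2,3->1,3->2] -> levels [7 7 8 5]
Step 5: flows [0->3,2->1,1->3,2->3] -> levels [6 7 6 8]
  -> period-2 cycle: step 5 state = step 3 state; never stabilizes
  -> state at step 30: (30-3) mod 2 = 1, same as step 4 -> [7 7 8 5]

Answer: 7 7 8 5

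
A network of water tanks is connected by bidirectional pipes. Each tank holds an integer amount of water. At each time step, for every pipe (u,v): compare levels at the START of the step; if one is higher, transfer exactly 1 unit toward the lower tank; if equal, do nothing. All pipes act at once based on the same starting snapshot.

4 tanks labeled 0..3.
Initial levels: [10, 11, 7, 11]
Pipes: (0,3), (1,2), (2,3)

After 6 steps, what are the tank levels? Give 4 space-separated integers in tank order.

Answer: 10 9 11 9

Derivation:
Step 1: flows [3->0,1->2,3->2] -> levels [11 10 9 9]
Step 2: flows [0->3,1->2,2=3] -> levels [10 9 10 10]
Step 3: flows [0=3,2->1,2=3] -> levels [10 10 9 10]
Step 4: flows [0=3,1->2,3->2] -> levels [10 9 11 9]
Step 5: flows [0->3,2->1,2->3] -> levels [9 10 9 11]
Step 6: flows [3->0,1->2,3->2] -> levels [10 9 11 9]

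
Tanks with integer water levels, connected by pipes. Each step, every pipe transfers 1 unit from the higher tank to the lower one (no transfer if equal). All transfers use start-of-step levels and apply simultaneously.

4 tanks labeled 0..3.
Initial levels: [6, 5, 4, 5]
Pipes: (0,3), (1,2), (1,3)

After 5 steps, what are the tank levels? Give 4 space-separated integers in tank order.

Answer: 5 4 5 6

Derivation:
Step 1: flows [0->3,1->2,1=3] -> levels [5 4 5 6]
Step 2: flows [3->0,2->1,3->1] -> levels [6 6 4 4]
Step 3: flows [0->3,1->2,1->3] -> levels [5 4 5 6]
  -> period-2 cycle: step 3 state = step 1 state
  -> state at step 5: (5-1) mod 2 = 0, same as step 1 -> [5 4 5 6]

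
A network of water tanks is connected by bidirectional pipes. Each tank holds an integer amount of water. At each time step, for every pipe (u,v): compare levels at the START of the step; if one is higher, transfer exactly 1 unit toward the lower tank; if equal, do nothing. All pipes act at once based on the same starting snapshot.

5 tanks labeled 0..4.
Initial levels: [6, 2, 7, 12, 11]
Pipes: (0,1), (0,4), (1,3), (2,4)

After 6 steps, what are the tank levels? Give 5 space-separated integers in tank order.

Answer: 7 9 7 7 8

Derivation:
Step 1: flows [0->1,4->0,3->1,4->2] -> levels [6 4 8 11 9]
Step 2: flows [0->1,4->0,3->1,4->2] -> levels [6 6 9 10 7]
Step 3: flows [0=1,4->0,3->1,2->4] -> levels [7 7 8 9 7]
Step 4: flows [0=1,0=4,3->1,2->4] -> levels [7 8 7 8 8]
Step 5: flows [1->0,4->0,1=3,4->2] -> levels [9 7 8 8 6]
Step 6: flows [0->1,0->4,3->1,2->4] -> levels [7 9 7 7 8]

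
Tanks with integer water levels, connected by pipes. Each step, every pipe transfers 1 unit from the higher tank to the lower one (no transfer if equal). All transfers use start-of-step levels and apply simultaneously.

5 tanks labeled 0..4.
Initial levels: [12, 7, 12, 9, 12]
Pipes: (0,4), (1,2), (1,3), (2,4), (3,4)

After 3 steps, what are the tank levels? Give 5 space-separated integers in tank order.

Step 1: flows [0=4,2->1,3->1,2=4,4->3] -> levels [12 9 11 9 11]
Step 2: flows [0->4,2->1,1=3,2=4,4->3] -> levels [11 10 10 10 11]
Step 3: flows [0=4,1=2,1=3,4->2,4->3] -> levels [11 10 11 11 9]

Answer: 11 10 11 11 9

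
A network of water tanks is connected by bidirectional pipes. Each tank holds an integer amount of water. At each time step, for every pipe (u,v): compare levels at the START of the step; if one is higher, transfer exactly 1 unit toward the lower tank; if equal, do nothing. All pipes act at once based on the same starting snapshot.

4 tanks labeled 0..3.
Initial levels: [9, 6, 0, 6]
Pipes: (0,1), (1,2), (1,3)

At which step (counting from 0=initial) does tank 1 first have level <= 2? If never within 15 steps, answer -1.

Step 1: flows [0->1,1->2,1=3] -> levels [8 6 1 6]
Step 2: flows [0->1,1->2,1=3] -> levels [7 6 2 6]
Step 3: flows [0->1,1->2,1=3] -> levels [6 6 3 6]
Step 4: flows [0=1,1->2,1=3] -> levels [6 5 4 6]
Step 5: flows [0->1,1->2,3->1] -> levels [5 6 5 5]
Step 6: flows [1->0,1->2,1->3] -> levels [6 3 6 6]
Step 7: flows [0->1,2->1,3->1] -> levels [5 6 5 5]
  -> period-2 cycle (repeats step 5); tank 1 never drops to <=2
Tank 1 never reaches <=2 within 15 steps

Answer: -1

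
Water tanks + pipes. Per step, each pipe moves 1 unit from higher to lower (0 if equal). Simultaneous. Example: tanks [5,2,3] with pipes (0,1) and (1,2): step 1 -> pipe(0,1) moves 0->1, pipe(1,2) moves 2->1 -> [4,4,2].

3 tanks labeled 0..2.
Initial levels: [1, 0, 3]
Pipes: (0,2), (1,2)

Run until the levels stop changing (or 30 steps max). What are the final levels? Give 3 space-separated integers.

Step 1: flows [2->0,2->1] -> levels [2 1 1]
Step 2: flows [0->2,1=2] -> levels [1 1 2]
Step 3: flows [2->0,2->1] -> levels [2 2 0]
Step 4: flows [0->2,1->2] -> levels [1 1 2]
  -> period-2 cycle: step 4 state = step 2 state; never stabilizes
  -> state at step 30: (30-2) mod 2 = 0, same as step 2 -> [1 1 2]

Answer: 1 1 2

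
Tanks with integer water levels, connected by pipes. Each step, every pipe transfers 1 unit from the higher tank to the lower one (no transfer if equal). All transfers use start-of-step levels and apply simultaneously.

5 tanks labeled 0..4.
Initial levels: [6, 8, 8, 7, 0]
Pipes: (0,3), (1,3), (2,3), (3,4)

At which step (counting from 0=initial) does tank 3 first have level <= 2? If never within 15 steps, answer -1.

Step 1: flows [3->0,1->3,2->3,3->4] -> levels [7 7 7 7 1]
Step 2: flows [0=3,1=3,2=3,3->4] -> levels [7 7 7 6 2]
Step 3: flows [0->3,1->3,2->3,3->4] -> levels [6 6 6 8 3]
Step 4: flows [3->0,3->1,3->2,3->4] -> levels [7 7 7 4 4]
Step 5: flows [0->3,1->3,2->3,3=4] -> levels [6 6 6 7 4]
Step 6: flows [3->0,3->1,3->2,3->4] -> levels [7 7 7 3 5]
Step 7: flows [0->3,1->3,2->3,4->3] -> levels [6 6 6 7 4]
  -> period-2 cycle (repeats step 5); tank 3 never drops to <=2
Tank 3 never reaches <=2 within 15 steps

Answer: -1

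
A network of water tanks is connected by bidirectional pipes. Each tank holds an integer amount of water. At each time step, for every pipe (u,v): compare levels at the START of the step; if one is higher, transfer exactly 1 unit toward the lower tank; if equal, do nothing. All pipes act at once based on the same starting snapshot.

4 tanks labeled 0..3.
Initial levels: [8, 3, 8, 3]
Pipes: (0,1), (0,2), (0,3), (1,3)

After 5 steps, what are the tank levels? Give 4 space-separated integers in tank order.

Step 1: flows [0->1,0=2,0->3,1=3] -> levels [6 4 8 4]
Step 2: flows [0->1,2->0,0->3,1=3] -> levels [5 5 7 5]
Step 3: flows [0=1,2->0,0=3,1=3] -> levels [6 5 6 5]
Step 4: flows [0->1,0=2,0->3,1=3] -> levels [4 6 6 6]
Step 5: flows [1->0,2->0,3->0,1=3] -> levels [7 5 5 5]

Answer: 7 5 5 5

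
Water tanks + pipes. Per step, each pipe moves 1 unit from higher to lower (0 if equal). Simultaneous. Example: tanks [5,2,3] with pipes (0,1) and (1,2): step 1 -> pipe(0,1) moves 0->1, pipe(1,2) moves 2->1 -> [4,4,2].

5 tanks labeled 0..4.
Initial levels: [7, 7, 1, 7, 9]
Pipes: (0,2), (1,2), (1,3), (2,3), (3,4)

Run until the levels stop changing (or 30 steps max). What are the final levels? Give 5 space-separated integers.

Answer: 5 6 8 5 7

Derivation:
Step 1: flows [0->2,1->2,1=3,3->2,4->3] -> levels [6 6 4 7 8]
Step 2: flows [0->2,1->2,3->1,3->2,4->3] -> levels [5 6 7 6 7]
Step 3: flows [2->0,2->1,1=3,2->3,4->3] -> levels [6 7 4 8 6]
Step 4: flows [0->2,1->2,3->1,3->2,3->4] -> levels [5 7 7 5 7]
Step 5: flows [2->0,1=2,1->3,2->3,4->3] -> levels [6 6 5 8 6]
Step 6: flows [0->2,1->2,3->1,3->2,3->4] -> levels [5 6 8 5 7]
Step 7: flows [2->0,2->1,1->3,2->3,4->3] -> levels [6 6 5 8 6]
  -> period-2 cycle: step 7 state = step 5 state; never stabilizes
  -> state at step 30: (30-5) mod 2 = 1, same as step 6 -> [5 6 8 5 7]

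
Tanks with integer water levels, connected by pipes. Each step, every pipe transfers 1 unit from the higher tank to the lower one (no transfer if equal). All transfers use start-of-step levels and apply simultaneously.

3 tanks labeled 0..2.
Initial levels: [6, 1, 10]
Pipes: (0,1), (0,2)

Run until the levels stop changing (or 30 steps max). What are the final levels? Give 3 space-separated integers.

Answer: 7 5 5

Derivation:
Step 1: flows [0->1,2->0] -> levels [6 2 9]
Step 2: flows [0->1,2->0] -> levels [6 3 8]
Step 3: flows [0->1,2->0] -> levels [6 4 7]
Step 4: flows [0->1,2->0] -> levels [6 5 6]
Step 5: flows [0->1,0=2] -> levels [5 6 6]
Step 6: flows [1->0,2->0] -> levels [7 5 5]
Step 7: flows [0->1,0->2] -> levels [5 6 6]
  -> period-2 cycle: step 7 state = step 5 state; never stabilizes
  -> state at step 30: (30-5) mod 2 = 1, same as step 6 -> [7 5 5]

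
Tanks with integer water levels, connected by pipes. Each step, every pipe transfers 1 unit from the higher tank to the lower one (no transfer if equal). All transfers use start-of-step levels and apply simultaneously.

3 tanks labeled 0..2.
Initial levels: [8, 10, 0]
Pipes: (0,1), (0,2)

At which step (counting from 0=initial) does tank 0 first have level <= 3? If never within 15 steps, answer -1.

Answer: -1

Derivation:
Step 1: flows [1->0,0->2] -> levels [8 9 1]
Step 2: flows [1->0,0->2] -> levels [8 8 2]
Step 3: flows [0=1,0->2] -> levels [7 8 3]
Step 4: flows [1->0,0->2] -> levels [7 7 4]
Step 5: flows [0=1,0->2] -> levels [6 7 5]
Step 6: flows [1->0,0->2] -> levels [6 6 6]
Step 7: flows [0=1,0=2] -> levels [6 6 6]
  -> stable; tank 0 stays at 6 > 3
Tank 0 never reaches <=3 within 15 steps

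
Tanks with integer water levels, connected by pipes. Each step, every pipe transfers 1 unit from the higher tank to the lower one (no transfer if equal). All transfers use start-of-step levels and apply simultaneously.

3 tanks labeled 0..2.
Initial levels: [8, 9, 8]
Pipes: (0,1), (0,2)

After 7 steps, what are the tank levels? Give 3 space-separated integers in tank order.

Step 1: flows [1->0,0=2] -> levels [9 8 8]
Step 2: flows [0->1,0->2] -> levels [7 9 9]
Step 3: flows [1->0,2->0] -> levels [9 8 8]
  -> period-2 cycle: step 3 state = step 1 state
  -> state at step 7: (7-1) mod 2 = 0, same as step 1 -> [9 8 8]

Answer: 9 8 8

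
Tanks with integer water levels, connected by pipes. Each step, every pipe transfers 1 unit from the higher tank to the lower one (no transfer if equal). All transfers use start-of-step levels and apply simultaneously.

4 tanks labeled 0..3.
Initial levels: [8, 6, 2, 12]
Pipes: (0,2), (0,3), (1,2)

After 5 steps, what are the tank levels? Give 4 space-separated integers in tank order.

Step 1: flows [0->2,3->0,1->2] -> levels [8 5 4 11]
Step 2: flows [0->2,3->0,1->2] -> levels [8 4 6 10]
Step 3: flows [0->2,3->0,2->1] -> levels [8 5 6 9]
Step 4: flows [0->2,3->0,2->1] -> levels [8 6 6 8]
Step 5: flows [0->2,0=3,1=2] -> levels [7 6 7 8]

Answer: 7 6 7 8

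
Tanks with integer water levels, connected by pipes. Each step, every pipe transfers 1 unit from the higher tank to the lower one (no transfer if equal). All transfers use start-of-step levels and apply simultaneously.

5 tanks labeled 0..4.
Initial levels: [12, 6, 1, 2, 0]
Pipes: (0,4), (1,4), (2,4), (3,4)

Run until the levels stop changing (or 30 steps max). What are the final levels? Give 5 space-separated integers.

Answer: 5 3 3 3 7

Derivation:
Step 1: flows [0->4,1->4,2->4,3->4] -> levels [11 5 0 1 4]
Step 2: flows [0->4,1->4,4->2,4->3] -> levels [10 4 1 2 4]
Step 3: flows [0->4,1=4,4->2,4->3] -> levels [9 4 2 3 3]
Step 4: flows [0->4,1->4,4->2,3=4] -> levels [8 3 3 3 4]
Step 5: flows [0->4,4->1,4->2,4->3] -> levels [7 4 4 4 2]
Step 6: flows [0->4,1->4,2->4,3->4] -> levels [6 3 3 3 6]
Step 7: flows [0=4,4->1,4->2,4->3] -> levels [6 4 4 4 3]
Step 8: flows [0->4,1->4,2->4,3->4] -> levels [5 3 3 3 7]
Step 9: flows [4->0,4->1,4->2,4->3] -> levels [6 4 4 4 3]
  -> period-2 cycle: step 9 state = step 7 state; never stabilizes
  -> state at step 30: (30-7) mod 2 = 1, same as step 8 -> [5 3 3 3 7]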